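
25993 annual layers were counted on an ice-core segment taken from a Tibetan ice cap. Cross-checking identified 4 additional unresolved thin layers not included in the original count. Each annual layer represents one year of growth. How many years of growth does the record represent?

25997 yr

True annual layer count = 25993 + 4 = 25997.
At one annual layer per year, that is 25997 years.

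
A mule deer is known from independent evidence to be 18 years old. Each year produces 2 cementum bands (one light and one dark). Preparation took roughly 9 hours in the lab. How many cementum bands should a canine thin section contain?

18 years at 2 cementum bands per year gives 18 × 2 = 36 cementum bands.
So 36 cementum bands should be present.

36 cementum bands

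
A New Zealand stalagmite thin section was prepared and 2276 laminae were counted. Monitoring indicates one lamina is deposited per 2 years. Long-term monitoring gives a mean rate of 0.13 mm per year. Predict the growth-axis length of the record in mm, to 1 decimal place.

At 2 years per lamina, 2276 × 2 = 4552 years.
4552 years at 0.13 mm/year gives 0.13 × 4552 = 591.8 mm.

591.8 mm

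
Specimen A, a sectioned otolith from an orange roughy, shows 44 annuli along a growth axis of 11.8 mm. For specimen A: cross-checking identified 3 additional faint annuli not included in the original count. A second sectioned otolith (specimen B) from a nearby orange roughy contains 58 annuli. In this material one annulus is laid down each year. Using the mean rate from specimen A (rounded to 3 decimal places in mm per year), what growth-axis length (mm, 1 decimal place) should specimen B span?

Specimen A: adjusted count: 44 + 3 = 47 annuli.
A: Extension rate ≈ 11.8 / 47 = 0.251 mm/yr.
For B, 0.251 mm/year × 58 years = 14.6 mm.

14.6 mm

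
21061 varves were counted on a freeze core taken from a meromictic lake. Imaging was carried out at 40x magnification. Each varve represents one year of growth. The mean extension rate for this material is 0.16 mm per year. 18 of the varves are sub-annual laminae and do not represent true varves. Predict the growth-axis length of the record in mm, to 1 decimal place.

3366.9 mm

After corrections the count is 21061 − 18 = 21043 varves.
Length ≈ 0.16 × 21043 = 3366.9 mm.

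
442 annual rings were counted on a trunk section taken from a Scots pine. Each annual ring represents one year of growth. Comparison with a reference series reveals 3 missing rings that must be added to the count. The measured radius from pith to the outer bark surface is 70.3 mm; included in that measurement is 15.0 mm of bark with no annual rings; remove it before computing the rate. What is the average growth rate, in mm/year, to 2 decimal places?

0.12 mm/year

True annual ring count = 442 + 3 = 445.
Removing the 15.0 mm offcut leaves 70.3 − 15.0 = 55.3 mm.
Mean rate = 55.3 mm / 445 years ≈ 0.12 mm/year.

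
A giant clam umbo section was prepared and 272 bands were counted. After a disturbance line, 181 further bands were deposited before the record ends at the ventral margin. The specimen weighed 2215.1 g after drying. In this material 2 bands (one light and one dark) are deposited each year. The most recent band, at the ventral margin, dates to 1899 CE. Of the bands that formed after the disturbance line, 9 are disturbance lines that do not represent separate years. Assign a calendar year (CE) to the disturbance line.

There are 181 bands younger than the disturbance line.
Removing the 9 false bands leaves 181 − 9 = 172 true bands beyond the disturbance line.
172 bands at 2 per year is 172 / 2 = 86 years.
The band at the ventral margin is 1899 CE, so the disturbance line dates to 1899 − 86 = 1813 CE.

1813 CE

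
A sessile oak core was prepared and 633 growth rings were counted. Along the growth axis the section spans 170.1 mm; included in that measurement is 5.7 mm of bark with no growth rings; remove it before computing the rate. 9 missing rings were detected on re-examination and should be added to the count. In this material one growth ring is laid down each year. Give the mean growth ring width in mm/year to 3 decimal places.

True growth ring count = 633 + 9 = 642.
The growth record spans 170.1 − 5.7 = 164.4 mm.
Extension rate ≈ 164.4 / 642 = 0.256 mm/year.

0.256 mm/year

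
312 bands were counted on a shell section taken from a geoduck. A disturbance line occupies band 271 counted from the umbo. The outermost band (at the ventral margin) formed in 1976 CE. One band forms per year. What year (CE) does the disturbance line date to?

The disturbance line sits at band 271 from the umbo, so 312 − 271 = 41 bands formed after it.
1976 − 41 = 1935 CE.

1935 CE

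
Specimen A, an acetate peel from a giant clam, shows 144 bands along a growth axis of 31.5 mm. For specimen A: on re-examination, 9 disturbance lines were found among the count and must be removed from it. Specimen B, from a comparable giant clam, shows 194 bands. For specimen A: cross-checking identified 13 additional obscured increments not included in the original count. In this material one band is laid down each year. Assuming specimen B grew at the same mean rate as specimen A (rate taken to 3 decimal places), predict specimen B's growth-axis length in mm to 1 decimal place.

41.3 mm

Specimen A: correcting the raw count gives 144 − 9 + 13 = 148 true bands.
A: Mean rate = 31.5 mm / 148 years ≈ 0.213 mm/yr.
B's length ≈ 0.213 × 194 = 41.3 mm.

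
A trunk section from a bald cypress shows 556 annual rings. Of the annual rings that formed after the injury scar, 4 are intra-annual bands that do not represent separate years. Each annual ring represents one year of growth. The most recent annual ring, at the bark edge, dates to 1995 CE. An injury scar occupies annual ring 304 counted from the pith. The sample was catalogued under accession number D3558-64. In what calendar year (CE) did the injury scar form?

Between annual ring 304 and the bark edge there are 556 − 304 = 252 annual rings.
Removing the 4 false annual rings leaves 252 − 4 = 248 true annual rings beyond the injury scar.
The annual ring at the bark edge is 1995 CE, so the injury scar dates to 1995 − 248 = 1747 CE.

1747 CE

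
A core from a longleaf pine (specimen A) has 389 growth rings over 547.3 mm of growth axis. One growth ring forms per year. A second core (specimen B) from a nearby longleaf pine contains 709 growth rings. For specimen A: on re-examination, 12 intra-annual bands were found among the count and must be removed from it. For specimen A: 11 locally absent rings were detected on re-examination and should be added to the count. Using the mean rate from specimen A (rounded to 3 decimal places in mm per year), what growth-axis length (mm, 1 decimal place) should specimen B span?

Specimen A: adjusted count: 389 − 12 + 11 = 388 growth rings.
A: 547.3 mm over 388 years gives 547.3 / 388 ≈ 1.411 mm/yr.
Length of B = 1.411 × 709 = 1000.4 mm.

1000.4 mm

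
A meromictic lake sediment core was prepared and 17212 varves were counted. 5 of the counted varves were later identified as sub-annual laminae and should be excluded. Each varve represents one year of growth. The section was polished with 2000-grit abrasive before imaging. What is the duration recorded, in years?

True varve count = 17212 − 5 = 17207.
With a one-to-one varve periodicity this is 17207 years.

17207 yr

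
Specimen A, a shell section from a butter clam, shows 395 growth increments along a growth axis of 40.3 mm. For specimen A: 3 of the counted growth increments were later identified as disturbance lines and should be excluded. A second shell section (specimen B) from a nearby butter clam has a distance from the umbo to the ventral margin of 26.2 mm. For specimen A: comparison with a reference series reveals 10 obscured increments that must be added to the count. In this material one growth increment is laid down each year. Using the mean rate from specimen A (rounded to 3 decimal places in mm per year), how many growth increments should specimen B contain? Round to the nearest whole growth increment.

Specimen A: after corrections the count is 395 − 3 + 10 = 402 growth increments.
A: 40.3 mm over 402 years gives 40.3 / 402 ≈ 0.100 mm per year.
Specimen B: 26.2 mm / 0.100 mm per year = 262.00 years ≈ 262 growth increments.

262 growth increments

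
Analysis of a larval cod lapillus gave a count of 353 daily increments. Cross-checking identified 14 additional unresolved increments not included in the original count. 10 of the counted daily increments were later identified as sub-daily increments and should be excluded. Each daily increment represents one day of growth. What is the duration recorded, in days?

357 days

After corrections the count is 353 − 10 + 14 = 357 daily increments.
One daily increment per day makes the duration 357 days.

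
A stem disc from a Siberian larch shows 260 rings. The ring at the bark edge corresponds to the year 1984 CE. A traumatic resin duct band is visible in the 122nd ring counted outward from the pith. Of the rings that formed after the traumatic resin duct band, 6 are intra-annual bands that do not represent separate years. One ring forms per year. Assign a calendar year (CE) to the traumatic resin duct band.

260 − 122 = 138 rings lie beyond the traumatic resin duct band toward the bark edge.
Removing the 6 false rings leaves 138 − 6 = 132 true rings beyond the traumatic resin duct band.
The ring at the bark edge is 1984 CE, so the traumatic resin duct band dates to 1984 − 132 = 1852 CE.

1852 CE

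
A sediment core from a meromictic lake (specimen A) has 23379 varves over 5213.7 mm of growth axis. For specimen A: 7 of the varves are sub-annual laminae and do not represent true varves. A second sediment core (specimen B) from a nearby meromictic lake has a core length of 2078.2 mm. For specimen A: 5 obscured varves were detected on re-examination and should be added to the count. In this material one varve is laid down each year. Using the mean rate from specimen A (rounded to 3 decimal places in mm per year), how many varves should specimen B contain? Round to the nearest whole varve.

9319 varves

Specimen A: after corrections the count is 23379 − 7 + 5 = 23377 varves.
A: 5213.7 mm over 23377 years gives 5213.7 / 23377 ≈ 0.223 mm/year.
For B, 2078.2 / 0.223 = 9319.28 years ≈ 9319 varves.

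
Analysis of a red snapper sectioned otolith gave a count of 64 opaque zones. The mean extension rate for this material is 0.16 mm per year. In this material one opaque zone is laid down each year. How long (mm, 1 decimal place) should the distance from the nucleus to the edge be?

10.2 mm

64 years of growth are recorded.
64 years at 0.16 mm/year gives 0.16 × 64 = 10.2 mm.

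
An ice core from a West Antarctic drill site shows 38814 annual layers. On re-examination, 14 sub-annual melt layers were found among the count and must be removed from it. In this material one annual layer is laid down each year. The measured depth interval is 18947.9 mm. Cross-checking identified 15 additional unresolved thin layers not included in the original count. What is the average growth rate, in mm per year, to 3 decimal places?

0.488 mm per year

Correcting the raw count gives 38814 − 14 + 15 = 38815 true annual layers.
Mean rate = 18947.9 mm / 38815 years ≈ 0.488 mm per year.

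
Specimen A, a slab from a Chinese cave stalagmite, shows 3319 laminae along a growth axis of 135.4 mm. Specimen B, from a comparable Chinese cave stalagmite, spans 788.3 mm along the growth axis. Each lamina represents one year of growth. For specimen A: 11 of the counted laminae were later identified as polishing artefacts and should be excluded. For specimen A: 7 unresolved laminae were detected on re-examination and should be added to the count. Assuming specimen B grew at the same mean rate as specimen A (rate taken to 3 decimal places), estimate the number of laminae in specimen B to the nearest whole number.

19227 laminae

Specimen A: correcting the raw count gives 3319 − 11 + 7 = 3315 true laminae.
A: Mean rate = 135.4 mm / 3315 years ≈ 0.041 mm/yr.
For B, 788.3 / 0.041 = 19226.83 years ≈ 19227 laminae.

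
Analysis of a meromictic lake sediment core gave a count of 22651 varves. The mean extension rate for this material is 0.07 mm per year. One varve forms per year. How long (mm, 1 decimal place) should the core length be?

The record spans 22651 years at 0.07 mm per year.
22651 years at 0.07 mm/year gives 0.07 × 22651 = 1585.6 mm.

1585.6 mm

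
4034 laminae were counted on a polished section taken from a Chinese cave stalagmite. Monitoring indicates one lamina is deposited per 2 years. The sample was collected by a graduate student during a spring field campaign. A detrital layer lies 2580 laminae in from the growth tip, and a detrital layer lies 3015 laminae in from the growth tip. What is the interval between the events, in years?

870 years

Separation: 3015 − 2580 = 435 laminae.
Multiplying by 2 years per lamina: 435 × 2 = 870 years.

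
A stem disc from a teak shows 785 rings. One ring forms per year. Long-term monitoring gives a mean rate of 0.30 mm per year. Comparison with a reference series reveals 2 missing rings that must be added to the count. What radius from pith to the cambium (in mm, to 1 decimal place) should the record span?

236.1 mm

After corrections the count is 785 + 2 = 787 rings.
Predicted length = 0.30 mm/year × 787 years = 236.1 mm.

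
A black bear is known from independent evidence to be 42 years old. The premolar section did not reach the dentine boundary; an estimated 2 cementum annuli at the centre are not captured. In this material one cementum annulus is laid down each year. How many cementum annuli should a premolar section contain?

40 cementum annuli

At one cementum annulus per year, 42 years correspond to 42 cementum annuli.
Less the 2 uncaptured cementum annuli: 42 − 2 = 40.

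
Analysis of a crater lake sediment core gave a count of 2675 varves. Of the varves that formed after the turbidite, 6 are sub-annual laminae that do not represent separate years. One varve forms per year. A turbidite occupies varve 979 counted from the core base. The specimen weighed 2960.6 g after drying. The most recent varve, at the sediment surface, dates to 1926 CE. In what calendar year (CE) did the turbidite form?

2675 − 979 = 1696 varves lie beyond the turbidite toward the sediment surface.
Removing the 6 false varves leaves 1696 − 6 = 1690 true varves beyond the turbidite.
1926 − 1690 = 236 CE.

236 CE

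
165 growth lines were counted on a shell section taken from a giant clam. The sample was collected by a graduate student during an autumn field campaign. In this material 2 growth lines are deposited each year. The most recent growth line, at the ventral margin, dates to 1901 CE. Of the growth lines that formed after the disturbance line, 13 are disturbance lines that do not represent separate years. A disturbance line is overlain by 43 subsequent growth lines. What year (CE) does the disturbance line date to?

43 growth lines formed after the disturbance line.
Removing the 13 false growth lines leaves 43 − 13 = 30 true growth lines beyond the disturbance line.
30 growth lines at 2 per year is 30 / 2 = 15 years.
1901 − 15 = 1886 CE.

1886 CE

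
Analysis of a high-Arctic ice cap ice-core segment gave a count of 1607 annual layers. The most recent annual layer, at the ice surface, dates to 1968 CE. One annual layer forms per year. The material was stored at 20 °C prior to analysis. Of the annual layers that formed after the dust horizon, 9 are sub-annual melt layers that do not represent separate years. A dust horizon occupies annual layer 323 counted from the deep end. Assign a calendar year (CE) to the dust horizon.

693 CE

The dust horizon sits at annual layer 323 from the deep end, so 1607 − 323 = 1284 annual layers formed after it.
1284 − 9 false = 1275 true annual layers after the dust horizon.
Counting back 1275 years from 1968 CE places the dust horizon in 1968 − 1275 = 693 CE.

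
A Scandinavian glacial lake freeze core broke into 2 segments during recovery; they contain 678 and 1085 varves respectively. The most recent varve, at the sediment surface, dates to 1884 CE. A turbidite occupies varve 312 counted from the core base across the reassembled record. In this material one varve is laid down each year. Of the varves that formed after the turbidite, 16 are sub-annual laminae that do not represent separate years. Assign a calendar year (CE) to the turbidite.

Total varves = 678 + 1085 = 1763.
The turbidite sits at varve 312 from the core base, so 1763 − 312 = 1451 varves formed after it.
Excluding 16 false varves: 1451 − 16 = 1435.
The varve at the sediment surface is 1884 CE, so the turbidite dates to 1884 − 1435 = 449 CE.

449 CE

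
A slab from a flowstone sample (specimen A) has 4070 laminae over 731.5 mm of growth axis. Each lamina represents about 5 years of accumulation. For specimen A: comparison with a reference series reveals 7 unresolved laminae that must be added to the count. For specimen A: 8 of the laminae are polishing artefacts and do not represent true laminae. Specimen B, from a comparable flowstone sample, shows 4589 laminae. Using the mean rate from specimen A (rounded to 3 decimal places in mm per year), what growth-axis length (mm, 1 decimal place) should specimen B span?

826.0 mm

Specimen A: correcting the raw count gives 4070 − 8 + 7 = 4069 true laminae.
Specimen A: at 5 years per lamina, 4069 × 5 = 20345 years.
A: 731.5 mm over 20345 years gives 731.5 / 20345 ≈ 0.036 mm/year.
Specimen B: 4589 laminae at 5 years each span 4589 × 5 = 22945 years. For B, 0.036 mm/year × 22945 years = 826.0 mm.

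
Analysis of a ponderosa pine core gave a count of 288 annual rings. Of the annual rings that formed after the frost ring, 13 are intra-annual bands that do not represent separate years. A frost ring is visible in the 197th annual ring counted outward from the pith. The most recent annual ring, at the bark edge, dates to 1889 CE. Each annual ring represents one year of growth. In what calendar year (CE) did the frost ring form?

288 − 197 = 91 annual rings lie beyond the frost ring toward the bark edge.
Excluding 13 false annual rings: 91 − 13 = 78.
The annual ring at the bark edge is 1889 CE, so the frost ring dates to 1889 − 78 = 1811 CE.

1811 CE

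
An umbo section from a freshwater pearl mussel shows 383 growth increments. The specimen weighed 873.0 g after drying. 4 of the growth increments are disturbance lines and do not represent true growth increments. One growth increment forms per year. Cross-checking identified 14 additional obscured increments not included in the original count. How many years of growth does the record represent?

Adjusted count: 383 − 4 + 14 = 393 growth increments.
With a one-to-one growth increment periodicity this is 393 years.

393 years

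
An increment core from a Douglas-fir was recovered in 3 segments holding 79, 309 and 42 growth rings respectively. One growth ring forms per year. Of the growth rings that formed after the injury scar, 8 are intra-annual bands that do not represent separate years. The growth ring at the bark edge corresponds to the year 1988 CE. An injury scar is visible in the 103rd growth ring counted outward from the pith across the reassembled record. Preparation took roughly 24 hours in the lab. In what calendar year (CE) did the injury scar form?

1669 CE

Total growth rings = 79 + 309 + 42 = 430.
The injury scar sits at growth ring 103 from the pith, so 430 − 103 = 327 growth rings formed after it.
327 − 8 false = 319 true growth rings after the injury scar.
1988 − 319 = 1669 CE.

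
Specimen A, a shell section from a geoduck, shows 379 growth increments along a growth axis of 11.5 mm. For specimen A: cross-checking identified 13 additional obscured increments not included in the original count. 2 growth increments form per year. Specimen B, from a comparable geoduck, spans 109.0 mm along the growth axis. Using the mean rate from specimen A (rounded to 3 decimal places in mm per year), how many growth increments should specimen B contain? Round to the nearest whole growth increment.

3695 growth increments

Specimen A: after corrections the count is 379 + 13 = 392 growth increments.
Specimen A: with 2 growth increments per year, 392 / 2 = 196 years.
A: Mean rate = 11.5 mm / 196 years ≈ 0.059 mm/year.
For B, 109.0 / 0.059 = 1847.46 years; at 2 growth increments per year that is 1847.46 × 2 ≈ 3695 growth increments.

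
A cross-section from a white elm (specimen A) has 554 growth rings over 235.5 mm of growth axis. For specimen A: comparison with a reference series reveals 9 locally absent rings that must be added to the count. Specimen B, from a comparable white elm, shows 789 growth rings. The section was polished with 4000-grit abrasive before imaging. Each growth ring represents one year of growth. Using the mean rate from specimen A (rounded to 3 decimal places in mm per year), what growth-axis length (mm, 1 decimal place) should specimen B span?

329.8 mm

Specimen A: true growth ring count = 554 + 9 = 563.
A: Extension rate ≈ 235.5 / 563 = 0.418 mm/year.
Length of B = 0.418 × 789 = 329.8 mm.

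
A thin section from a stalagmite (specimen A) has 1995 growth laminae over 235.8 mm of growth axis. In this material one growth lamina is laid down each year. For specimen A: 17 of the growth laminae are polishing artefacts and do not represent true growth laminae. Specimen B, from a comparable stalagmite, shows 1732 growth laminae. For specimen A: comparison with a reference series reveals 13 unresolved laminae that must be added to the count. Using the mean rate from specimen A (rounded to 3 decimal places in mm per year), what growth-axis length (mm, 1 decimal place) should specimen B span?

204.4 mm

Specimen A: adjusted count: 1995 − 17 + 13 = 1991 growth laminae.
A: 235.8 mm over 1991 years gives 235.8 / 1991 ≈ 0.118 mm per year.
B's length ≈ 0.118 × 1732 = 204.4 mm.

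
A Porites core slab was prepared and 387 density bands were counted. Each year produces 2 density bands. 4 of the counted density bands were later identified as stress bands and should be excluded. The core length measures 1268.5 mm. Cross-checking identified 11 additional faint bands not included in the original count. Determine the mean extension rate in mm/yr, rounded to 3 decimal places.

6.439 mm/yr

After corrections the count is 387 − 4 + 11 = 394 density bands.
With 2 density bands per year, 394 / 2 = 197 years.
Extension rate ≈ 1268.5 / 197 = 6.439 mm/yr.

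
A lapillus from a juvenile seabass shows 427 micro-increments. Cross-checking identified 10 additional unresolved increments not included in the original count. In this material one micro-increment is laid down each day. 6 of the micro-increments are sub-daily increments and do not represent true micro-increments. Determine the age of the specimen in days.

Correcting the raw count gives 427 − 6 + 10 = 431 true micro-increments.
At one micro-increment per day, that is 431 days.

431 days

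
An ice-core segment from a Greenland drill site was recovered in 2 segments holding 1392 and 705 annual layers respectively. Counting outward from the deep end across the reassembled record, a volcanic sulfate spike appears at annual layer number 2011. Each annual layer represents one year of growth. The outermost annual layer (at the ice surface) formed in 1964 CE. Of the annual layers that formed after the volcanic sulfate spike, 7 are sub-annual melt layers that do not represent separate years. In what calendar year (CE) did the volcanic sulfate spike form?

Total annual layers = 1392 + 705 = 2097.
2097 − 2011 = 86 annual layers lie beyond the volcanic sulfate spike toward the ice surface.
86 − 7 false = 79 true annual layers after the volcanic sulfate spike.
The annual layer at the ice surface is 1964 CE, so the volcanic sulfate spike dates to 1964 − 79 = 1885 CE.

1885 CE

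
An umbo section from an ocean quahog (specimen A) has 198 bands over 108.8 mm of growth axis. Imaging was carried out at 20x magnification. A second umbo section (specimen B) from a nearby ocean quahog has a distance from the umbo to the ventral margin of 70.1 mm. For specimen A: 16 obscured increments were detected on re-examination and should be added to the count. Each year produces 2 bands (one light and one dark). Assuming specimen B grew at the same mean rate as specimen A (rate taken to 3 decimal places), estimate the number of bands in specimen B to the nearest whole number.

138 bands

Specimen A: correcting the raw count gives 198 + 16 = 214 true bands.
Specimen A: with 2 bands per year, 214 / 2 = 107 years.
A: 108.8 mm over 107 years gives 108.8 / 107 ≈ 1.017 mm per year.
Specimen B: 70.1 mm / 1.017 mm per year = 68.93 years; at 2 bands per year that is 68.93 × 2 ≈ 138 bands.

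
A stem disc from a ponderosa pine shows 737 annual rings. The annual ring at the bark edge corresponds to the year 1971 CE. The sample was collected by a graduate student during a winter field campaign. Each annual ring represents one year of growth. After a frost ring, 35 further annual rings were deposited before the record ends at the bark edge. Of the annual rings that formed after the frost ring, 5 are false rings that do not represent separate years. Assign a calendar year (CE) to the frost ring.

1941 CE

There are 35 annual rings younger than the frost ring.
Excluding 5 false annual rings: 35 − 5 = 30.
1971 − 30 = 1941 CE.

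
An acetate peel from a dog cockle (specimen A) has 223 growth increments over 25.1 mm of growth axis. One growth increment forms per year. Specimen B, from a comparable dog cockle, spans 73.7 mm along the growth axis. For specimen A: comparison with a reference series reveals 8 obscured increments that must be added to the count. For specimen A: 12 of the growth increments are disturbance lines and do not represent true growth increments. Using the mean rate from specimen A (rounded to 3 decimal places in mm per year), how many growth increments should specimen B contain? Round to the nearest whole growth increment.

641 growth increments

Specimen A: true growth increment count = 223 − 12 + 8 = 219.
A: 25.1 mm over 219 years gives 25.1 / 219 ≈ 0.115 mm/year.
B spans 73.7 / 0.115 = 640.87 years ≈ 641 growth increments.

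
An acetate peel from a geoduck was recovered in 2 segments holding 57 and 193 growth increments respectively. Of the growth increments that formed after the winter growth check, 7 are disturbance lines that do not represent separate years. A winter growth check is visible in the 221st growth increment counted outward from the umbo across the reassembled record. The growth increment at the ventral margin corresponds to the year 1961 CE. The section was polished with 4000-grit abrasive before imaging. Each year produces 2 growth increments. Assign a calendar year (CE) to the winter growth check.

Total growth increments = 57 + 193 = 250.
250 − 221 = 29 growth increments lie beyond the winter growth check toward the ventral margin.
29 − 7 false = 22 true growth increments after the winter growth check.
22 growth increments at 2 per year is 22 / 2 = 11 years.
The growth increment at the ventral margin is 1961 CE, so the winter growth check dates to 1961 − 11 = 1950 CE.

1950 CE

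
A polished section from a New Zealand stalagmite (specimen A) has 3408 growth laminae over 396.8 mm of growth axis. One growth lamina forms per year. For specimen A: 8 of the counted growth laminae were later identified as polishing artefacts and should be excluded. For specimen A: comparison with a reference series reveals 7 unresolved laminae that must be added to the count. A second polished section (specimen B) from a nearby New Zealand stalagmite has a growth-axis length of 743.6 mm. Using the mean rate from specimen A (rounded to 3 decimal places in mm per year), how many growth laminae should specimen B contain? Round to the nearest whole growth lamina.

Specimen A: correcting the raw count gives 3408 − 8 + 7 = 3407 true growth laminae.
A: Extension rate ≈ 396.8 / 3407 = 0.116 mm per year.
B spans 743.6 / 0.116 = 6410.34 years ≈ 6410 growth laminae.

6410 growth laminae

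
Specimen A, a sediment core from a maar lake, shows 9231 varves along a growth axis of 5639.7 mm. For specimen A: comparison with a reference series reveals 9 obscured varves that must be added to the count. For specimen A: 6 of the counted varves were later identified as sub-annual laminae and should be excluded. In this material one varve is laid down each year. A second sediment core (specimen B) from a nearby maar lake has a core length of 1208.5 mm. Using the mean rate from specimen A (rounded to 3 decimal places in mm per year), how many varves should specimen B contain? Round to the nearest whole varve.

Specimen A: after corrections the count is 9231 − 6 + 9 = 9234 varves.
A: 5639.7 mm over 9234 years gives 5639.7 / 9234 ≈ 0.611 mm/year.
For B, 1208.5 / 0.611 = 1977.91 years ≈ 1978 varves.

1978 varves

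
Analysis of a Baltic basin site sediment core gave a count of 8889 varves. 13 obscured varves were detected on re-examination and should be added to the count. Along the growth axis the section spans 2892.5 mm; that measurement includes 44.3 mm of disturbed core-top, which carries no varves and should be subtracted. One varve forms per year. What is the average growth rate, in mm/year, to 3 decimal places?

After corrections the count is 8889 + 13 = 8902 varves.
Removing the 44.3 mm offcut leaves 2892.5 − 44.3 = 2848.2 mm.
2848.2 mm over 8902 years gives 2848.2 / 8902 ≈ 0.320 mm/year.

0.320 mm/year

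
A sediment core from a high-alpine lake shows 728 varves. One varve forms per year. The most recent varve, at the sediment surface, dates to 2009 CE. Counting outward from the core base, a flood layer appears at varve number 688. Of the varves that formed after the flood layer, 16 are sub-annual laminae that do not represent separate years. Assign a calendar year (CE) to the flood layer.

Between varve 688 and the sediment surface there are 728 − 688 = 40 varves.
Excluding 16 false varves: 40 − 16 = 24.
The varve at the sediment surface is 2009 CE, so the flood layer dates to 2009 − 24 = 1985 CE.

1985 CE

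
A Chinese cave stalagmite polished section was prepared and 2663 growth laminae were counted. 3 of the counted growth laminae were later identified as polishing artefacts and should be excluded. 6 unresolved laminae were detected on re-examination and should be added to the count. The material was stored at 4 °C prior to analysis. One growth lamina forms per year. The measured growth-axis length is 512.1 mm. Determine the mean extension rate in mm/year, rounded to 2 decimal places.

0.19 mm/year

Correcting the raw count gives 2663 − 3 + 6 = 2666 true growth laminae.
Extension rate ≈ 512.1 / 2666 = 0.19 mm/year.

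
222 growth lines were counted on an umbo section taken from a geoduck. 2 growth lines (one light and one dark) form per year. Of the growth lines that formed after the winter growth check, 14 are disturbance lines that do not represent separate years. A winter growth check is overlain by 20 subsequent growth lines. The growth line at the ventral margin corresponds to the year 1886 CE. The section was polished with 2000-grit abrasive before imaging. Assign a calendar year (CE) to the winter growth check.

1883 CE

20 growth lines post-date the winter growth check.
Removing the 14 false growth lines leaves 20 − 14 = 6 true growth lines beyond the winter growth check.
6 growth lines at 2 per year is 6 / 2 = 3 years.
1886 − 3 = 1883 CE.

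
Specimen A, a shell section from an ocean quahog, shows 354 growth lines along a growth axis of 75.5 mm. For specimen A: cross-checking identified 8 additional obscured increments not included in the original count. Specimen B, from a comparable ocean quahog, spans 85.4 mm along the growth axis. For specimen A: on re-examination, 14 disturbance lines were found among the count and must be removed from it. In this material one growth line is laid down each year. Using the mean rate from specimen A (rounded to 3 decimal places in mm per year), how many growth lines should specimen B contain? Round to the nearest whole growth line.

Specimen A: true growth line count = 354 − 14 + 8 = 348.
A: Mean rate = 75.5 mm / 348 years ≈ 0.217 mm per year.
For B, 85.4 / 0.217 = 393.55 years ≈ 394 growth lines.

394 growth lines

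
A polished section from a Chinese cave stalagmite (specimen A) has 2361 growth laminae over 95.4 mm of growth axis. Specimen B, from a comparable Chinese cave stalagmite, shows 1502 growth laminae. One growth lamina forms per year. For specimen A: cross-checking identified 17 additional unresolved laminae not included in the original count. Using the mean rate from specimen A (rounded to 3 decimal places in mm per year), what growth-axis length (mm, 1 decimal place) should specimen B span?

Specimen A: true growth lamina count = 2361 + 17 = 2378.
A: Mean rate = 95.4 mm / 2378 years ≈ 0.040 mm/yr.
For B, 0.040 mm/year × 1502 years = 60.1 mm.

60.1 mm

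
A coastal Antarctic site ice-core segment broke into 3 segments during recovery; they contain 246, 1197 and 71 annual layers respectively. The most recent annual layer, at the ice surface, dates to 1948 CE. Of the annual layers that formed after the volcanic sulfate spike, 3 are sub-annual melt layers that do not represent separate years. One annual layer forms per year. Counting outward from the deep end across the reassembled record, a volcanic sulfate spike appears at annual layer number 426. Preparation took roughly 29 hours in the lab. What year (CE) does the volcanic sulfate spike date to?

863 CE

Total annual layers = 246 + 1197 + 71 = 1514.
1514 − 426 = 1088 annual layers lie beyond the volcanic sulfate spike toward the ice surface.
Removing the 3 false annual layers leaves 1088 − 3 = 1085 true annual layers beyond the volcanic sulfate spike.
Counting back 1085 years from 1948 CE places the volcanic sulfate spike in 1948 − 1085 = 863 CE.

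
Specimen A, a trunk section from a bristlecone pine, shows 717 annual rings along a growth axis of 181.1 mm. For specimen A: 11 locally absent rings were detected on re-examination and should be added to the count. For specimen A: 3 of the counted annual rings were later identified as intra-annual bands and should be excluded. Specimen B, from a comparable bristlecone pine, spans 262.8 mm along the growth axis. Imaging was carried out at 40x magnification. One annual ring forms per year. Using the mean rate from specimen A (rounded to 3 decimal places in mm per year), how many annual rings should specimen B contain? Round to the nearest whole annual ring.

1051 annual rings

Specimen A: true annual ring count = 717 − 3 + 11 = 725.
A: Extension rate ≈ 181.1 / 725 = 0.250 mm per year.
B spans 262.8 / 0.250 = 1051.20 years ≈ 1051 annual rings.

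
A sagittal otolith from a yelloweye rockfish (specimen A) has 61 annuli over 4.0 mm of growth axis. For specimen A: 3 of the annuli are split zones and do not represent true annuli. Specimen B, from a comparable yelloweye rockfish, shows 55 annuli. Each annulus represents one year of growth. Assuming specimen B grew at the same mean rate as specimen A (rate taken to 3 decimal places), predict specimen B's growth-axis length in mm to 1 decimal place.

3.8 mm

Specimen A: true annulus count = 61 − 3 = 58.
A: Mean rate = 4.0 mm / 58 years ≈ 0.069 mm/yr.
For B, 0.069 mm/year × 55 years = 3.8 mm.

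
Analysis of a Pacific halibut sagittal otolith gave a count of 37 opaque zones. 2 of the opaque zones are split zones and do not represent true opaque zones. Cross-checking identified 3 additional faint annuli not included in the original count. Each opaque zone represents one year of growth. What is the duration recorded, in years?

38 years

Correcting the raw count gives 37 − 2 + 3 = 38 true opaque zones.
At one opaque zone per year, that is 38 years.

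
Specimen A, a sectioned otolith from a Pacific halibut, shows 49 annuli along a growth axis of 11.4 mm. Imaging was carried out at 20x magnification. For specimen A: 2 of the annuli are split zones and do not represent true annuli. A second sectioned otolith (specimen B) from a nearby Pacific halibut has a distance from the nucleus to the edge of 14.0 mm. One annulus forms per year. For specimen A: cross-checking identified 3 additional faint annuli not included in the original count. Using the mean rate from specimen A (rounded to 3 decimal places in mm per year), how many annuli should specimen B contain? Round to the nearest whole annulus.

61 annuli

Specimen A: after corrections the count is 49 − 2 + 3 = 50 annuli.
A: 11.4 mm over 50 years gives 11.4 / 50 ≈ 0.228 mm/year.
B spans 14.0 / 0.228 = 61.40 years ≈ 61 annuli.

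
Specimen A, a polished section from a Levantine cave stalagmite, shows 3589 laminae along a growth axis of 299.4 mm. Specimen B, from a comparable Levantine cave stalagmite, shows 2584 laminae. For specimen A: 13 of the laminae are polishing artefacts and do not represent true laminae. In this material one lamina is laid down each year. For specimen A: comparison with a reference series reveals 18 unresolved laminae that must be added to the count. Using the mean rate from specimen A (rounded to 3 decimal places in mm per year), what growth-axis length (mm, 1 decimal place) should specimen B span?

214.5 mm

Specimen A: correcting the raw count gives 3589 − 13 + 18 = 3594 true laminae.
A: Extension rate ≈ 299.4 / 3594 = 0.083 mm per year.
Length of B = 0.083 × 2584 = 214.5 mm.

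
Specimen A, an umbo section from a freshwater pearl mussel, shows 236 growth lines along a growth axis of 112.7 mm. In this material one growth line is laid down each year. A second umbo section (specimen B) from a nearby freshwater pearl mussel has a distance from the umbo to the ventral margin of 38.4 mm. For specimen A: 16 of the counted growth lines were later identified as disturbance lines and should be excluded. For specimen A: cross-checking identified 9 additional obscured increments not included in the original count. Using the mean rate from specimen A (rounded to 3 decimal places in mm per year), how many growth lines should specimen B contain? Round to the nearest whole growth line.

Specimen A: true growth line count = 236 − 16 + 9 = 229.
A: 112.7 mm over 229 years gives 112.7 / 229 ≈ 0.492 mm/year.
B spans 38.4 / 0.492 = 78.05 years ≈ 78 growth lines.

78 growth lines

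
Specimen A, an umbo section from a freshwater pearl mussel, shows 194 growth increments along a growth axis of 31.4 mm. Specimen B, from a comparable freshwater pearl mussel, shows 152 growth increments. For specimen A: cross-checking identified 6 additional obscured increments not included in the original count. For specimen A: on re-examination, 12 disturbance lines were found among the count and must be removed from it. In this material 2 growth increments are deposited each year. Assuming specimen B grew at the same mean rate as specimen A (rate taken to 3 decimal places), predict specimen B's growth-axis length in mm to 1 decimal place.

Specimen A: after corrections the count is 194 − 12 + 6 = 188 growth increments.
Specimen A: with 2 growth increments per year, 188 / 2 = 94 years.
A: Mean rate = 31.4 mm / 94 years ≈ 0.334 mm/year.
Specimen B: dividing by 2 growth increments per year: 152 / 2 = 76 years. For B, 0.334 mm/year × 76 years = 25.4 mm.

25.4 mm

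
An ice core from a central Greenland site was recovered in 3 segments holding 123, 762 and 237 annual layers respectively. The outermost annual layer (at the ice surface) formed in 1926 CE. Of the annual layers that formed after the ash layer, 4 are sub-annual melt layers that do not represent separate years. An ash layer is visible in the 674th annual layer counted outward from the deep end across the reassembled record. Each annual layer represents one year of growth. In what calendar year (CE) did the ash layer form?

Total annual layers = 123 + 762 + 237 = 1122.
Between annual layer 674 and the ice surface there are 1122 − 674 = 448 annual layers.
448 − 4 false = 444 true annual layers after the ash layer.
Counting back 444 years from 1926 CE places the ash layer in 1926 − 444 = 1482 CE.

1482 CE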